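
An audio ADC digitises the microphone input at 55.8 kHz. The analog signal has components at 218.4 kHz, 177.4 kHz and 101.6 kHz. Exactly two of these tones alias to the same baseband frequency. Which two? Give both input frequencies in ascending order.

101.6 kHz, 177.4 kHz

fs/2 = 27.9 kHz.
218.4 kHz mod fs = 51 kHz.
51 kHz > fs/2 = 27.9 kHz, folds to fs − 51 kHz = 4.8 kHz.
177.4 kHz mod fs = 10 kHz.
10 kHz ≤ fs/2 = 27.9 kHz, appears at 10 kHz.
101.6 kHz mod fs = 45.8 kHz.
45.8 kHz > fs/2 = 27.9 kHz, folds to fs − 45.8 kHz = 10 kHz.
101.6 kHz and 177.4 kHz both map to 10 kHz.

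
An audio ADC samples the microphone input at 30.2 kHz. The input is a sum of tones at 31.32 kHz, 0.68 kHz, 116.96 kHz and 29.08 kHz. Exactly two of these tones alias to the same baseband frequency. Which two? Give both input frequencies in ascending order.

fs/2 = 15.1 kHz.
31.32 kHz mod fs = 1.12 kHz.
1.12 kHz ≤ fs/2 = 15.1 kHz, appears at 1.12 kHz.
0.68 kHz ≤ fs/2 = 15.1 kHz, passes unchanged.
116.96 kHz mod fs = 26.36 kHz.
26.36 kHz > fs/2 = 15.1 kHz, folds to fs − 26.36 kHz = 3.84 kHz.
29.08 kHz > fs/2 = 15.1 kHz, folds to fs − 29.08 kHz = 1.12 kHz.
29.08 kHz and 31.32 kHz both map to 1.12 kHz.

29.08 kHz, 31.32 kHz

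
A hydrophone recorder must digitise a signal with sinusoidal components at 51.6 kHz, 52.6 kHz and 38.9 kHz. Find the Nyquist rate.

105.2 kHz

Highest-frequency component: 52.6 kHz.
Nyquist rate = 2 × 52.6 kHz = 105.2 kHz.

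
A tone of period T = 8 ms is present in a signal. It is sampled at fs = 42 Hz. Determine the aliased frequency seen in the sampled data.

T = 8 ms → f = 1/T = 125 Hz.
125 Hz mod fs = 41 Hz.
41 Hz > fs/2 = 21 Hz, folds to fs − 41 Hz = 1 Hz.

1 Hz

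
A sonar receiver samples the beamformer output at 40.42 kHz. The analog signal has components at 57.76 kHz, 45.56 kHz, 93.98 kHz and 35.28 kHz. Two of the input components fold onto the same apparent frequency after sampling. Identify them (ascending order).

35.28 kHz, 45.56 kHz

fs/2 = 20.21 kHz.
57.76 kHz mod fs = 17.34 kHz.
17.34 kHz ≤ fs/2 = 20.21 kHz, appears at 17.34 kHz.
45.56 kHz mod fs = 5.14 kHz.
5.14 kHz ≤ fs/2 = 20.21 kHz, appears at 5.14 kHz.
93.98 kHz mod fs = 13.14 kHz.
13.14 kHz ≤ fs/2 = 20.21 kHz, appears at 13.14 kHz.
35.28 kHz > fs/2 = 20.21 kHz, folds to fs − 35.28 kHz = 5.14 kHz.
35.28 kHz and 45.56 kHz both map to 5.14 kHz.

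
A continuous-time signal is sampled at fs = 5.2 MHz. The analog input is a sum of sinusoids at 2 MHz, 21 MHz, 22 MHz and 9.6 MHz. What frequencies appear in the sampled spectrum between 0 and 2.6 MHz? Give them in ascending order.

fs/2 = 2.6 MHz.
2 MHz ≤ fs/2 = 2.6 MHz, passes unchanged.
21 MHz mod fs = 0.2 MHz.
0.2 MHz ≤ fs/2 = 2.6 MHz, appears at 0.2 MHz.
22 MHz mod fs = 1.2 MHz.
1.2 MHz ≤ fs/2 = 2.6 MHz, appears at 1.2 MHz.
9.6 MHz mod fs = 4.4 MHz.
4.4 MHz > fs/2 = 2.6 MHz, folds to fs − 4.4 MHz = 0.8 MHz.
Distinct values: {0.2 MHz, 0.8 MHz, 1.2 MHz, 2 MHz}.

0.2 MHz, 0.8 MHz, 1.2 MHz, 2 MHz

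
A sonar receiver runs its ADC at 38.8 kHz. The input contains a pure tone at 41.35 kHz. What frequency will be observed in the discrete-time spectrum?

41.35 kHz mod fs = 2.55 kHz.
2.55 kHz ≤ fs/2 = 19.4 kHz, appears at 2.55 kHz.

2.55 kHz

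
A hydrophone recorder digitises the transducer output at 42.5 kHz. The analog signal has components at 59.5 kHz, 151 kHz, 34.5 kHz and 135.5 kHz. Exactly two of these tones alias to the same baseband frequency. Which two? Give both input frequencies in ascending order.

34.5 kHz, 135.5 kHz

fs/2 = 21.25 kHz.
59.5 kHz mod fs = 17 kHz.
17 kHz ≤ fs/2 = 21.25 kHz, appears at 17 kHz.
151 kHz mod fs = 23.5 kHz.
23.5 kHz > fs/2 = 21.25 kHz, folds to fs − 23.5 kHz = 19 kHz.
34.5 kHz > fs/2 = 21.25 kHz, folds to fs − 34.5 kHz = 8 kHz.
135.5 kHz mod fs = 8 kHz.
8 kHz ≤ fs/2 = 21.25 kHz, appears at 8 kHz.
34.5 kHz and 135.5 kHz both map to 8 kHz.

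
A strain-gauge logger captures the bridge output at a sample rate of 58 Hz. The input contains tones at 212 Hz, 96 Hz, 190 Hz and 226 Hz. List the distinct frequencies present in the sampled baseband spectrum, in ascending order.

6 Hz, 16 Hz, 20 Hz

fs/2 = 29 Hz.
212 Hz mod fs = 38 Hz.
38 Hz > fs/2 = 29 Hz, folds to fs − 38 Hz = 20 Hz.
96 Hz mod fs = 38 Hz.
38 Hz > fs/2 = 29 Hz, folds to fs − 38 Hz = 20 Hz.
190 Hz mod fs = 16 Hz.
16 Hz ≤ fs/2 = 29 Hz, appears at 16 Hz.
226 Hz mod fs = 52 Hz.
52 Hz > fs/2 = 29 Hz, folds to fs − 52 Hz = 6 Hz.
Distinct values: {6 Hz, 16 Hz, 20 Hz}.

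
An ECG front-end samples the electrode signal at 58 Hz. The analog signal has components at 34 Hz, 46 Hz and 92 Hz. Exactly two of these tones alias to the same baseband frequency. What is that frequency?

24 Hz

fs/2 = 29 Hz.
34 Hz > fs/2 = 29 Hz, folds to fs − 34 Hz = 24 Hz.
46 Hz > fs/2 = 29 Hz, folds to fs − 46 Hz = 12 Hz.
92 Hz mod fs = 34 Hz.
34 Hz > fs/2 = 29 Hz, folds to fs − 34 Hz = 24 Hz.
34 Hz and 92 Hz both map to 24 Hz.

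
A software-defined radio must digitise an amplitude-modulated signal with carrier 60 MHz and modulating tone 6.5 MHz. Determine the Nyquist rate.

133 MHz

AM sidebands sit at fc ± fm = 53.5 MHz and 66.5 MHz.
Highest-frequency component: 66.5 MHz.
Nyquist rate = 2 × 66.5 MHz = 133 MHz.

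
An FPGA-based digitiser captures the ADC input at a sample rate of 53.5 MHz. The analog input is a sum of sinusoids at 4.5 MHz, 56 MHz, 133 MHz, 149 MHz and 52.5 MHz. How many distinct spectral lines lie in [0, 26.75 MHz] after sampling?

5

fs/2 = 26.75 MHz.
4.5 MHz ≤ fs/2 = 26.75 MHz, passes unchanged.
56 MHz mod fs = 2.5 MHz.
2.5 MHz ≤ fs/2 = 26.75 MHz, appears at 2.5 MHz.
133 MHz mod fs = 26 MHz.
26 MHz ≤ fs/2 = 26.75 MHz, appears at 26 MHz.
149 MHz mod fs = 42 MHz.
42 MHz > fs/2 = 26.75 MHz, folds to fs − 42 MHz = 11.5 MHz.
52.5 MHz > fs/2 = 26.75 MHz, folds to fs − 52.5 MHz = 1 MHz.
Distinct values: {1 MHz, 2.5 MHz, 4.5 MHz, 11.5 MHz, 26 MHz} → 5.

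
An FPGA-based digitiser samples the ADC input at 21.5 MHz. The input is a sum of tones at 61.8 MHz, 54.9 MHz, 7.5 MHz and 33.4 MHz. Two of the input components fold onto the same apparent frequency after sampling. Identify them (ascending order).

fs/2 = 10.75 MHz.
61.8 MHz mod fs = 18.8 MHz.
18.8 MHz > fs/2 = 10.75 MHz, folds to fs − 18.8 MHz = 2.7 MHz.
54.9 MHz mod fs = 11.9 MHz.
11.9 MHz > fs/2 = 10.75 MHz, folds to fs − 11.9 MHz = 9.6 MHz.
7.5 MHz ≤ fs/2 = 10.75 MHz, passes unchanged.
33.4 MHz mod fs = 11.9 MHz.
11.9 MHz > fs/2 = 10.75 MHz, folds to fs − 11.9 MHz = 9.6 MHz.
33.4 MHz and 54.9 MHz both map to 9.6 MHz.

33.4 MHz, 54.9 MHz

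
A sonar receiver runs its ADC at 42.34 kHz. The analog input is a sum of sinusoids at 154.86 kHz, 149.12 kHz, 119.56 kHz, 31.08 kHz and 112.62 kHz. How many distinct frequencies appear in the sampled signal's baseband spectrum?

fs/2 = 21.17 kHz.
154.86 kHz mod fs = 27.84 kHz.
27.84 kHz > fs/2 = 21.17 kHz, folds to fs − 27.84 kHz = 14.5 kHz.
149.12 kHz mod fs = 22.1 kHz.
22.1 kHz > fs/2 = 21.17 kHz, folds to fs − 22.1 kHz = 20.24 kHz.
119.56 kHz mod fs = 34.88 kHz.
34.88 kHz > fs/2 = 21.17 kHz, folds to fs − 34.88 kHz = 7.46 kHz.
31.08 kHz > fs/2 = 21.17 kHz, folds to fs − 31.08 kHz = 11.26 kHz.
112.62 kHz mod fs = 27.94 kHz.
27.94 kHz > fs/2 = 21.17 kHz, folds to fs − 27.94 kHz = 14.4 kHz.
Distinct values: {7.46 kHz, 11.26 kHz, 14.4 kHz, 14.5 kHz, 20.24 kHz} → 5.

5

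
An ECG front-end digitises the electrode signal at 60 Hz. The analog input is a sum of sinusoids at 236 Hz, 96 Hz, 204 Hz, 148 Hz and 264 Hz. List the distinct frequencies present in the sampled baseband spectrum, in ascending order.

4 Hz, 24 Hz, 28 Hz

fs/2 = 30 Hz.
236 Hz mod fs = 56 Hz.
56 Hz > fs/2 = 30 Hz, folds to fs − 56 Hz = 4 Hz.
96 Hz mod fs = 36 Hz.
36 Hz > fs/2 = 30 Hz, folds to fs − 36 Hz = 24 Hz.
204 Hz mod fs = 24 Hz.
24 Hz ≤ fs/2 = 30 Hz, appears at 24 Hz.
148 Hz mod fs = 28 Hz.
28 Hz ≤ fs/2 = 30 Hz, appears at 28 Hz.
264 Hz mod fs = 24 Hz.
24 Hz ≤ fs/2 = 30 Hz, appears at 24 Hz.
Distinct values: {4 Hz, 24 Hz, 28 Hz}.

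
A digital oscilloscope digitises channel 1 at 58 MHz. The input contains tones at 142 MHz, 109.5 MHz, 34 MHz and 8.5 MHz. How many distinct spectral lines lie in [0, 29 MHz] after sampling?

fs/2 = 29 MHz.
142 MHz mod fs = 26 MHz.
26 MHz ≤ fs/2 = 29 MHz, appears at 26 MHz.
109.5 MHz mod fs = 51.5 MHz.
51.5 MHz > fs/2 = 29 MHz, folds to fs − 51.5 MHz = 6.5 MHz.
34 MHz > fs/2 = 29 MHz, folds to fs − 34 MHz = 24 MHz.
8.5 MHz ≤ fs/2 = 29 MHz, passes unchanged.
Distinct values: {6.5 MHz, 8.5 MHz, 24 MHz, 26 MHz} → 4.

4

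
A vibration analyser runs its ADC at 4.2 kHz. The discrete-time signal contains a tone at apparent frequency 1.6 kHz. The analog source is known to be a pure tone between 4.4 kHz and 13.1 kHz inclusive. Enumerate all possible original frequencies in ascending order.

Frequencies that alias to 1.6 kHz are k·fs ± 1.6 kHz for integer k ≥ 0.
k=0: 1.6 kHz.
k=1: 2.6 kHz, 5.8 kHz.
k=2: 6.8 kHz, 10 kHz.
k=3: 11 kHz, 14.2 kHz.
k=4: 15.2 kHz, 18.4 kHz.
Within [4.4 kHz, 13.1 kHz]: 5.8 kHz, 6.8 kHz, 10 kHz, 11 kHz.

5.8 kHz, 6.8 kHz, 10 kHz, 11 kHz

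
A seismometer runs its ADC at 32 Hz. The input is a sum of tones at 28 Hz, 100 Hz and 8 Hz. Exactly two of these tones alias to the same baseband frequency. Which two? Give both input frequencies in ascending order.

fs/2 = 16 Hz.
28 Hz > fs/2 = 16 Hz, folds to fs − 28 Hz = 4 Hz.
100 Hz mod fs = 4 Hz.
4 Hz ≤ fs/2 = 16 Hz, appears at 4 Hz.
8 Hz ≤ fs/2 = 16 Hz, passes unchanged.
28 Hz and 100 Hz both map to 4 Hz.

28 Hz, 100 Hz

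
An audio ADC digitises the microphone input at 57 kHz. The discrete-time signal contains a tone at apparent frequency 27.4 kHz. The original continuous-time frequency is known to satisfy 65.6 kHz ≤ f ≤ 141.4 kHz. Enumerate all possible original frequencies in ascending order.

84.4 kHz, 86.6 kHz, 141.4 kHz

Frequencies that alias to 27.4 kHz are k·fs ± 27.4 kHz for integer k ≥ 0.
k=0: 27.4 kHz.
k=1: 29.6 kHz, 84.4 kHz.
k=2: 86.6 kHz, 141.4 kHz.
k=3: 143.6 kHz, 198.4 kHz.
Within [65.6 kHz, 141.4 kHz]: 84.4 kHz, 86.6 kHz, 141.4 kHz.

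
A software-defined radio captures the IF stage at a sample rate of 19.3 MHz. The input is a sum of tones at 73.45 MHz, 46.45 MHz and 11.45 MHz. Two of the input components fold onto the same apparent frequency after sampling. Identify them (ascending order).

11.45 MHz, 46.45 MHz

fs/2 = 9.65 MHz.
73.45 MHz mod fs = 15.55 MHz.
15.55 MHz > fs/2 = 9.65 MHz, folds to fs − 15.55 MHz = 3.75 MHz.
46.45 MHz mod fs = 7.85 MHz.
7.85 MHz ≤ fs/2 = 9.65 MHz, appears at 7.85 MHz.
11.45 MHz > fs/2 = 9.65 MHz, folds to fs − 11.45 MHz = 7.85 MHz.
11.45 MHz and 46.45 MHz both map to 7.85 MHz.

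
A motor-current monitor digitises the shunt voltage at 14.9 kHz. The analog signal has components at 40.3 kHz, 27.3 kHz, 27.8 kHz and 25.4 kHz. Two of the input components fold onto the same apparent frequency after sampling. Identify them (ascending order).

fs/2 = 7.45 kHz.
40.3 kHz mod fs = 10.5 kHz.
10.5 kHz > fs/2 = 7.45 kHz, folds to fs − 10.5 kHz = 4.4 kHz.
27.3 kHz mod fs = 12.4 kHz.
12.4 kHz > fs/2 = 7.45 kHz, folds to fs − 12.4 kHz = 2.5 kHz.
27.8 kHz mod fs = 12.9 kHz.
12.9 kHz > fs/2 = 7.45 kHz, folds to fs − 12.9 kHz = 2 kHz.
25.4 kHz mod fs = 10.5 kHz.
10.5 kHz > fs/2 = 7.45 kHz, folds to fs − 10.5 kHz = 4.4 kHz.
25.4 kHz and 40.3 kHz both map to 4.4 kHz.

25.4 kHz, 40.3 kHz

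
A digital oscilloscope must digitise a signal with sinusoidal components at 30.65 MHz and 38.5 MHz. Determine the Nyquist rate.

77 MHz

Highest-frequency component: 38.5 MHz.
Nyquist rate = 2 × 38.5 MHz = 77 MHz.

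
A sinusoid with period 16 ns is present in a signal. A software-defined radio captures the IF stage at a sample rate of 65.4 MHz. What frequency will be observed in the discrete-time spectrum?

T = 16 ns → f = 1/T = 62.5 MHz.
62.5 MHz > fs/2 = 32.7 MHz, folds to fs − 62.5 MHz = 2.9 MHz.

2.9 MHz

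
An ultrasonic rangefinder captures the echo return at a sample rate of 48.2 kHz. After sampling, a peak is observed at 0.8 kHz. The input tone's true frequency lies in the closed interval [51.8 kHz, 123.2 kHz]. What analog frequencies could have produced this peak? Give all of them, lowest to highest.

Frequencies that alias to 0.8 kHz are k·fs ± 0.8 kHz for integer k ≥ 0.
k=0: 0.8 kHz.
k=1: 47.4 kHz, 49 kHz.
k=2: 95.6 kHz, 97.2 kHz.
k=3: 143.8 kHz, 145.4 kHz.
Within [51.8 kHz, 123.2 kHz]: 95.6 kHz, 97.2 kHz.

95.6 kHz, 97.2 kHz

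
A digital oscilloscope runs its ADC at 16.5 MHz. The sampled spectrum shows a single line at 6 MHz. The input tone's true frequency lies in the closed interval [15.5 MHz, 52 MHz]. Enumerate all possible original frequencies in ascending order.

Frequencies that alias to 6 MHz are k·fs ± 6 MHz for integer k ≥ 0.
k=0: 6 MHz.
k=1: 10.5 MHz, 22.5 MHz.
k=2: 27 MHz, 39 MHz.
k=3: 43.5 MHz, 55.5 MHz.
k=4: 60 MHz, 72 MHz.
Within [15.5 MHz, 52 MHz]: 22.5 MHz, 27 MHz, 39 MHz, 43.5 MHz.

22.5 MHz, 27 MHz, 39 MHz, 43.5 MHz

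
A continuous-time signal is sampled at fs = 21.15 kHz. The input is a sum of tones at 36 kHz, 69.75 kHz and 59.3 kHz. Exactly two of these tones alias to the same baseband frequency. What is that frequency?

6.3 kHz

fs/2 = 10.575 kHz.
36 kHz mod fs = 14.85 kHz.
14.85 kHz > fs/2 = 10.575 kHz, folds to fs − 14.85 kHz = 6.3 kHz.
69.75 kHz mod fs = 6.3 kHz.
6.3 kHz ≤ fs/2 = 10.575 kHz, appears at 6.3 kHz.
59.3 kHz mod fs = 17 kHz.
17 kHz > fs/2 = 10.575 kHz, folds to fs − 17 kHz = 4.15 kHz.
36 kHz and 69.75 kHz both map to 6.3 kHz.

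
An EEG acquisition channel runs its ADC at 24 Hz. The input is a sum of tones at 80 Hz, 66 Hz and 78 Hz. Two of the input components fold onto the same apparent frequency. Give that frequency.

6 Hz

fs/2 = 12 Hz.
80 Hz mod fs = 8 Hz.
8 Hz ≤ fs/2 = 12 Hz, appears at 8 Hz.
66 Hz mod fs = 18 Hz.
18 Hz > fs/2 = 12 Hz, folds to fs − 18 Hz = 6 Hz.
78 Hz mod fs = 6 Hz.
6 Hz ≤ fs/2 = 12 Hz, appears at 6 Hz.
66 Hz and 78 Hz both map to 6 Hz.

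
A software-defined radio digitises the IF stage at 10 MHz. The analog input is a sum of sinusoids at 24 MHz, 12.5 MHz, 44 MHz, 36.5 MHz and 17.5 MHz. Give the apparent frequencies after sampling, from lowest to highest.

2.5 MHz, 3.5 MHz, 4 MHz

fs/2 = 5 MHz.
24 MHz mod fs = 4 MHz.
4 MHz ≤ fs/2 = 5 MHz, appears at 4 MHz.
12.5 MHz mod fs = 2.5 MHz.
2.5 MHz ≤ fs/2 = 5 MHz, appears at 2.5 MHz.
44 MHz mod fs = 4 MHz.
4 MHz ≤ fs/2 = 5 MHz, appears at 4 MHz.
36.5 MHz mod fs = 6.5 MHz.
6.5 MHz > fs/2 = 5 MHz, folds to fs − 6.5 MHz = 3.5 MHz.
17.5 MHz mod fs = 7.5 MHz.
7.5 MHz > fs/2 = 5 MHz, folds to fs − 7.5 MHz = 2.5 MHz.
Distinct values: {2.5 MHz, 3.5 MHz, 4 MHz}.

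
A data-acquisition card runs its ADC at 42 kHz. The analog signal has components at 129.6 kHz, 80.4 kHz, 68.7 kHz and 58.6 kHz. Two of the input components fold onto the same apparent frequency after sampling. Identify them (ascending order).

fs/2 = 21 kHz.
129.6 kHz mod fs = 3.6 kHz.
3.6 kHz ≤ fs/2 = 21 kHz, appears at 3.6 kHz.
80.4 kHz mod fs = 38.4 kHz.
38.4 kHz > fs/2 = 21 kHz, folds to fs − 38.4 kHz = 3.6 kHz.
68.7 kHz mod fs = 26.7 kHz.
26.7 kHz > fs/2 = 21 kHz, folds to fs − 26.7 kHz = 15.3 kHz.
58.6 kHz mod fs = 16.6 kHz.
16.6 kHz ≤ fs/2 = 21 kHz, appears at 16.6 kHz.
80.4 kHz and 129.6 kHz both map to 3.6 kHz.

80.4 kHz, 129.6 kHz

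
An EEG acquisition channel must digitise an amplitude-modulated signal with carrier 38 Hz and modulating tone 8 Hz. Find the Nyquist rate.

AM sidebands sit at fc ± fm = 30 Hz and 46 Hz.
Highest-frequency component: 46 Hz.
Nyquist rate = 2 × 46 Hz = 92 Hz.

92 Hz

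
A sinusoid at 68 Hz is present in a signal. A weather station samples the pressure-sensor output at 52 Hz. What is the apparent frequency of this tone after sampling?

16 Hz

68 Hz mod fs = 16 Hz.
16 Hz ≤ fs/2 = 26 Hz, appears at 16 Hz.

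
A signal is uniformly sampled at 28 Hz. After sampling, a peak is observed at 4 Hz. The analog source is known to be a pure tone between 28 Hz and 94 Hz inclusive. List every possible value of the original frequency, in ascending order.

Frequencies that alias to 4 Hz are k·fs ± 4 Hz for integer k ≥ 0.
k=0: 4 Hz.
k=1: 24 Hz, 32 Hz.
k=2: 52 Hz, 60 Hz.
k=3: 80 Hz, 88 Hz.
k=4: 108 Hz, 116 Hz.
Within [28 Hz, 94 Hz]: 32 Hz, 52 Hz, 60 Hz, 80 Hz, 88 Hz.

32 Hz, 52 Hz, 60 Hz, 80 Hz, 88 Hz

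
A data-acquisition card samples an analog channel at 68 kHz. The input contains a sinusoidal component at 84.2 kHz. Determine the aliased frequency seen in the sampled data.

16.2 kHz

84.2 kHz mod fs = 16.2 kHz.
16.2 kHz ≤ fs/2 = 34 kHz, appears at 16.2 kHz.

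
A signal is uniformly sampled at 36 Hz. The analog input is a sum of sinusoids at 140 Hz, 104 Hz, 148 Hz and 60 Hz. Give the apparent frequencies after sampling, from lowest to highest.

fs/2 = 18 Hz.
140 Hz mod fs = 32 Hz.
32 Hz > fs/2 = 18 Hz, folds to fs − 32 Hz = 4 Hz.
104 Hz mod fs = 32 Hz.
32 Hz > fs/2 = 18 Hz, folds to fs − 32 Hz = 4 Hz.
148 Hz mod fs = 4 Hz.
4 Hz ≤ fs/2 = 18 Hz, appears at 4 Hz.
60 Hz mod fs = 24 Hz.
24 Hz > fs/2 = 18 Hz, folds to fs − 24 Hz = 12 Hz.
Distinct values: {4 Hz, 12 Hz}.

4 Hz, 12 Hz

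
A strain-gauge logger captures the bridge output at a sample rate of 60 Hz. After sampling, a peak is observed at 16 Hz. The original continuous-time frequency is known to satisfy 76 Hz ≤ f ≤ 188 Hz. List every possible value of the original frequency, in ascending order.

76 Hz, 104 Hz, 136 Hz, 164 Hz

Frequencies that alias to 16 Hz are k·fs ± 16 Hz for integer k ≥ 0.
k=0: 16 Hz.
k=1: 44 Hz, 76 Hz.
k=2: 104 Hz, 136 Hz.
k=3: 164 Hz, 196 Hz.
k=4: 224 Hz, 256 Hz.
Within [76 Hz, 188 Hz]: 76 Hz, 104 Hz, 136 Hz, 164 Hz.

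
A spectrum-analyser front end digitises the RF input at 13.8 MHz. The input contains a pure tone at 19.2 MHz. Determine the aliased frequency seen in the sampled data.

5.4 MHz

19.2 MHz mod fs = 5.4 MHz.
5.4 MHz ≤ fs/2 = 6.9 MHz, appears at 5.4 MHz.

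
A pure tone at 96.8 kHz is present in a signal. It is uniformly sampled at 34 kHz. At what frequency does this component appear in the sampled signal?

5.2 kHz

96.8 kHz mod fs = 28.8 kHz.
28.8 kHz > fs/2 = 17 kHz, folds to fs − 28.8 kHz = 5.2 kHz.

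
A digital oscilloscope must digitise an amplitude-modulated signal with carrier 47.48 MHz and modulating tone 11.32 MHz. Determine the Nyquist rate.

117.6 MHz

AM sidebands sit at fc ± fm = 36.16 MHz and 58.8 MHz.
Highest-frequency component: 58.8 MHz.
Nyquist rate = 2 × 58.8 MHz = 117.6 MHz.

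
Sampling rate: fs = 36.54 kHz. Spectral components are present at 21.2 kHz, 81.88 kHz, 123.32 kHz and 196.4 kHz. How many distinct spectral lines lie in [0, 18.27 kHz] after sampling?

fs/2 = 18.27 kHz.
21.2 kHz > fs/2 = 18.27 kHz, folds to fs − 21.2 kHz = 15.34 kHz.
81.88 kHz mod fs = 8.8 kHz.
8.8 kHz ≤ fs/2 = 18.27 kHz, appears at 8.8 kHz.
123.32 kHz mod fs = 13.7 kHz.
13.7 kHz ≤ fs/2 = 18.27 kHz, appears at 13.7 kHz.
196.4 kHz mod fs = 13.7 kHz.
13.7 kHz ≤ fs/2 = 18.27 kHz, appears at 13.7 kHz.
Distinct values: {8.8 kHz, 13.7 kHz, 15.34 kHz} → 3.

3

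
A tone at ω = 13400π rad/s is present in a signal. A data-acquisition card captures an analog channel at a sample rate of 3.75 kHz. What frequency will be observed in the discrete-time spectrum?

0.8 kHz

ω = 13400π rad/s → f = ω/(2π) = 6700 Hz = 6.7 kHz.
6.7 kHz mod fs = 2.95 kHz.
2.95 kHz > fs/2 = 1.875 kHz, folds to fs − 2.95 kHz = 0.8 kHz.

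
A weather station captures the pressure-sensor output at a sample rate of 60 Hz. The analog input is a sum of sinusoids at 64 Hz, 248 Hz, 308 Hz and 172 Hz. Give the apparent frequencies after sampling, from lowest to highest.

fs/2 = 30 Hz.
64 Hz mod fs = 4 Hz.
4 Hz ≤ fs/2 = 30 Hz, appears at 4 Hz.
248 Hz mod fs = 8 Hz.
8 Hz ≤ fs/2 = 30 Hz, appears at 8 Hz.
308 Hz mod fs = 8 Hz.
8 Hz ≤ fs/2 = 30 Hz, appears at 8 Hz.
172 Hz mod fs = 52 Hz.
52 Hz > fs/2 = 30 Hz, folds to fs − 52 Hz = 8 Hz.
Distinct values: {4 Hz, 8 Hz}.

4 Hz, 8 Hz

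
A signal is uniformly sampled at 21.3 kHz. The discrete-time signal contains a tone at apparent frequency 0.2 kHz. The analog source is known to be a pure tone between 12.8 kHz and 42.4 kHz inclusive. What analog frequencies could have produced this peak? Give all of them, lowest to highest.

Frequencies that alias to 0.2 kHz are k·fs ± 0.2 kHz for integer k ≥ 0.
k=0: 0.2 kHz.
k=1: 21.1 kHz, 21.5 kHz.
k=2: 42.4 kHz, 42.8 kHz.
k=3: 63.7 kHz, 64.1 kHz.
Within [12.8 kHz, 42.4 kHz]: 21.1 kHz, 21.5 kHz, 42.4 kHz.

21.1 kHz, 21.5 kHz, 42.4 kHz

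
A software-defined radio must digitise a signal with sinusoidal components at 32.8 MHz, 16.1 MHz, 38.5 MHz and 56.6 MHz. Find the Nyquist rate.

Highest-frequency component: 56.6 MHz.
Nyquist rate = 2 × 56.6 MHz = 113.2 MHz.

113.2 MHz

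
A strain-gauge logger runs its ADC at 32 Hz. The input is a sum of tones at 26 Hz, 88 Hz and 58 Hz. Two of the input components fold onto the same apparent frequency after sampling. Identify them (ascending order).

fs/2 = 16 Hz.
26 Hz > fs/2 = 16 Hz, folds to fs − 26 Hz = 6 Hz.
88 Hz mod fs = 24 Hz.
24 Hz > fs/2 = 16 Hz, folds to fs − 24 Hz = 8 Hz.
58 Hz mod fs = 26 Hz.
26 Hz > fs/2 = 16 Hz, folds to fs − 26 Hz = 6 Hz.
26 Hz and 58 Hz both map to 6 Hz.

26 Hz, 58 Hz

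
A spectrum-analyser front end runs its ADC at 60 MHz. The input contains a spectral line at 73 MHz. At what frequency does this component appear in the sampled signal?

13 MHz

73 MHz mod fs = 13 MHz.
13 MHz ≤ fs/2 = 30 MHz, appears at 13 MHz.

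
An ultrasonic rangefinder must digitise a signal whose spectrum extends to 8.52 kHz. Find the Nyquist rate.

17.04 kHz

Nyquist rate = 2 × 8.52 kHz = 17.04 kHz.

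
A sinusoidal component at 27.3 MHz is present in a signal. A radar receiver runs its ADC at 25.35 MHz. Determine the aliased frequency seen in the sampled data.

27.3 MHz mod fs = 1.95 MHz.
1.95 MHz ≤ fs/2 = 12.675 MHz, appears at 1.95 MHz.

1.95 MHz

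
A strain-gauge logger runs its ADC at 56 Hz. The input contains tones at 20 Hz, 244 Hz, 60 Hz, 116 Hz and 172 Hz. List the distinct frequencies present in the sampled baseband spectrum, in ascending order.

4 Hz, 20 Hz

fs/2 = 28 Hz.
20 Hz ≤ fs/2 = 28 Hz, passes unchanged.
244 Hz mod fs = 20 Hz.
20 Hz ≤ fs/2 = 28 Hz, appears at 20 Hz.
60 Hz mod fs = 4 Hz.
4 Hz ≤ fs/2 = 28 Hz, appears at 4 Hz.
116 Hz mod fs = 4 Hz.
4 Hz ≤ fs/2 = 28 Hz, appears at 4 Hz.
172 Hz mod fs = 4 Hz.
4 Hz ≤ fs/2 = 28 Hz, appears at 4 Hz.
Distinct values: {4 Hz, 20 Hz}.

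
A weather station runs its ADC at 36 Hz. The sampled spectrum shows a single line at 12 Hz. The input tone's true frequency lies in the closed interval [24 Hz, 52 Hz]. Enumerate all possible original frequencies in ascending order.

24 Hz, 48 Hz

Frequencies that alias to 12 Hz are k·fs ± 12 Hz for integer k ≥ 0.
k=0: 12 Hz.
k=1: 24 Hz, 48 Hz.
k=2: 60 Hz, 84 Hz.
Within [24 Hz, 52 Hz]: 24 Hz, 48 Hz.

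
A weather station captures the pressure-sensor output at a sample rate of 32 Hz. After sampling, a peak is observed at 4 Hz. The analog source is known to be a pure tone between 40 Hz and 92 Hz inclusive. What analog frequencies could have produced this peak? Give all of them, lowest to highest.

Frequencies that alias to 4 Hz are k·fs ± 4 Hz for integer k ≥ 0.
k=0: 4 Hz.
k=1: 28 Hz, 36 Hz.
k=2: 60 Hz, 68 Hz.
k=3: 92 Hz, 100 Hz.
k=4: 124 Hz, 132 Hz.
Within [40 Hz, 92 Hz]: 60 Hz, 68 Hz, 92 Hz.

60 Hz, 68 Hz, 92 Hz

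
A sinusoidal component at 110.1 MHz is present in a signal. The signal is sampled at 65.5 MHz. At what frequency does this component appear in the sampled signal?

110.1 MHz mod fs = 44.6 MHz.
44.6 MHz > fs/2 = 32.75 MHz, folds to fs − 44.6 MHz = 20.9 MHz.

20.9 MHz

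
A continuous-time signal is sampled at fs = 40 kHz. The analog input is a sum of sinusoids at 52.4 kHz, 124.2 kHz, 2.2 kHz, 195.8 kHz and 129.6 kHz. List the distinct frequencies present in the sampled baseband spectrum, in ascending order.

fs/2 = 20 kHz.
52.4 kHz mod fs = 12.4 kHz.
12.4 kHz ≤ fs/2 = 20 kHz, appears at 12.4 kHz.
124.2 kHz mod fs = 4.2 kHz.
4.2 kHz ≤ fs/2 = 20 kHz, appears at 4.2 kHz.
2.2 kHz ≤ fs/2 = 20 kHz, passes unchanged.
195.8 kHz mod fs = 35.8 kHz.
35.8 kHz > fs/2 = 20 kHz, folds to fs − 35.8 kHz = 4.2 kHz.
129.6 kHz mod fs = 9.6 kHz.
9.6 kHz ≤ fs/2 = 20 kHz, appears at 9.6 kHz.
Distinct values: {2.2 kHz, 4.2 kHz, 9.6 kHz, 12.4 kHz}.

2.2 kHz, 4.2 kHz, 9.6 kHz, 12.4 kHz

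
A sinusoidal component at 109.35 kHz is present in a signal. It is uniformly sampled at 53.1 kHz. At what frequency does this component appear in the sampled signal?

109.35 kHz mod fs = 3.15 kHz.
3.15 kHz ≤ fs/2 = 26.55 kHz, appears at 3.15 kHz.

3.15 kHz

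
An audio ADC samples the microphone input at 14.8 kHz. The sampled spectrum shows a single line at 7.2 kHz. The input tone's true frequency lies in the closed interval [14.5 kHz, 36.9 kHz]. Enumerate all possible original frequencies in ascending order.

Frequencies that alias to 7.2 kHz are k·fs ± 7.2 kHz for integer k ≥ 0.
k=0: 7.2 kHz.
k=1: 7.6 kHz, 22 kHz.
k=2: 22.4 kHz, 36.8 kHz.
k=3: 37.2 kHz, 51.6 kHz.
Within [14.5 kHz, 36.9 kHz]: 22 kHz, 22.4 kHz, 36.8 kHz.

22 kHz, 22.4 kHz, 36.8 kHz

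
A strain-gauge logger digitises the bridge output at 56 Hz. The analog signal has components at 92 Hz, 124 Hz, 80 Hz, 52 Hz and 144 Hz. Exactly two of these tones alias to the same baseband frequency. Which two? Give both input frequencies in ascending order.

fs/2 = 28 Hz.
92 Hz mod fs = 36 Hz.
36 Hz > fs/2 = 28 Hz, folds to fs − 36 Hz = 20 Hz.
124 Hz mod fs = 12 Hz.
12 Hz ≤ fs/2 = 28 Hz, appears at 12 Hz.
80 Hz mod fs = 24 Hz.
24 Hz ≤ fs/2 = 28 Hz, appears at 24 Hz.
52 Hz > fs/2 = 28 Hz, folds to fs − 52 Hz = 4 Hz.
144 Hz mod fs = 32 Hz.
32 Hz > fs/2 = 28 Hz, folds to fs − 32 Hz = 24 Hz.
80 Hz and 144 Hz both map to 24 Hz.

80 Hz, 144 Hz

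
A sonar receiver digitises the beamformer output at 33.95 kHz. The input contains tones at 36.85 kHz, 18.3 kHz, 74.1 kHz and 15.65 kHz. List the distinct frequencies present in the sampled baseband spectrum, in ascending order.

fs/2 = 16.975 kHz.
36.85 kHz mod fs = 2.9 kHz.
2.9 kHz ≤ fs/2 = 16.975 kHz, appears at 2.9 kHz.
18.3 kHz > fs/2 = 16.975 kHz, folds to fs − 18.3 kHz = 15.65 kHz.
74.1 kHz mod fs = 6.2 kHz.
6.2 kHz ≤ fs/2 = 16.975 kHz, appears at 6.2 kHz.
15.65 kHz ≤ fs/2 = 16.975 kHz, passes unchanged.
Distinct values: {2.9 kHz, 6.2 kHz, 15.65 kHz}.

2.9 kHz, 6.2 kHz, 15.65 kHz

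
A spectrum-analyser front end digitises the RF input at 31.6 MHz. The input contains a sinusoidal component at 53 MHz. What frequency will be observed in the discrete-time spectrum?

10.2 MHz

53 MHz mod fs = 21.4 MHz.
21.4 MHz > fs/2 = 15.8 MHz, folds to fs − 21.4 MHz = 10.2 MHz.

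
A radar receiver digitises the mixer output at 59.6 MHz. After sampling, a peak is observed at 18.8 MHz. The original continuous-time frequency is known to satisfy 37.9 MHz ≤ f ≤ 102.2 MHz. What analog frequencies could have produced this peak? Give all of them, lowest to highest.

Frequencies that alias to 18.8 MHz are k·fs ± 18.8 MHz for integer k ≥ 0.
k=0: 18.8 MHz.
k=1: 40.8 MHz, 78.4 MHz.
k=2: 100.4 MHz, 138 MHz.
k=3: 160 MHz, 197.6 MHz.
Within [37.9 MHz, 102.2 MHz]: 40.8 MHz, 78.4 MHz, 100.4 MHz.

40.8 MHz, 78.4 MHz, 100.4 MHz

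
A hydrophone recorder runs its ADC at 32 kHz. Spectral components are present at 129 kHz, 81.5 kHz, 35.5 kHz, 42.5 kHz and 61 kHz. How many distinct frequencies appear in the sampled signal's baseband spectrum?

fs/2 = 16 kHz.
129 kHz mod fs = 1 kHz.
1 kHz ≤ fs/2 = 16 kHz, appears at 1 kHz.
81.5 kHz mod fs = 17.5 kHz.
17.5 kHz > fs/2 = 16 kHz, folds to fs − 17.5 kHz = 14.5 kHz.
35.5 kHz mod fs = 3.5 kHz.
3.5 kHz ≤ fs/2 = 16 kHz, appears at 3.5 kHz.
42.5 kHz mod fs = 10.5 kHz.
10.5 kHz ≤ fs/2 = 16 kHz, appears at 10.5 kHz.
61 kHz mod fs = 29 kHz.
29 kHz > fs/2 = 16 kHz, folds to fs − 29 kHz = 3 kHz.
Distinct values: {1 kHz, 3 kHz, 3.5 kHz, 10.5 kHz, 14.5 kHz} → 5.

5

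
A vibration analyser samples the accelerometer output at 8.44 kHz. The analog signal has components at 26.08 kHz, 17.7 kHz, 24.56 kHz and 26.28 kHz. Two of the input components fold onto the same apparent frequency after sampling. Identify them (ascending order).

fs/2 = 4.22 kHz.
26.08 kHz mod fs = 0.76 kHz.
0.76 kHz ≤ fs/2 = 4.22 kHz, appears at 0.76 kHz.
17.7 kHz mod fs = 0.82 kHz.
0.82 kHz ≤ fs/2 = 4.22 kHz, appears at 0.82 kHz.
24.56 kHz mod fs = 7.68 kHz.
7.68 kHz > fs/2 = 4.22 kHz, folds to fs − 7.68 kHz = 0.76 kHz.
26.28 kHz mod fs = 0.96 kHz.
0.96 kHz ≤ fs/2 = 4.22 kHz, appears at 0.96 kHz.
24.56 kHz and 26.08 kHz both map to 0.76 kHz.

24.56 kHz, 26.08 kHz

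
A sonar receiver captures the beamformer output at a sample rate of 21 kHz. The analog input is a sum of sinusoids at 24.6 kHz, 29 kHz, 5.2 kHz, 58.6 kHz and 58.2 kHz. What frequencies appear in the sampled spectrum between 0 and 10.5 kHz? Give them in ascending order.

3.6 kHz, 4.4 kHz, 4.8 kHz, 5.2 kHz, 8 kHz

fs/2 = 10.5 kHz.
24.6 kHz mod fs = 3.6 kHz.
3.6 kHz ≤ fs/2 = 10.5 kHz, appears at 3.6 kHz.
29 kHz mod fs = 8 kHz.
8 kHz ≤ fs/2 = 10.5 kHz, appears at 8 kHz.
5.2 kHz ≤ fs/2 = 10.5 kHz, passes unchanged.
58.6 kHz mod fs = 16.6 kHz.
16.6 kHz > fs/2 = 10.5 kHz, folds to fs − 16.6 kHz = 4.4 kHz.
58.2 kHz mod fs = 16.2 kHz.
16.2 kHz > fs/2 = 10.5 kHz, folds to fs − 16.2 kHz = 4.8 kHz.
Distinct values: {3.6 kHz, 4.4 kHz, 4.8 kHz, 5.2 kHz, 8 kHz}.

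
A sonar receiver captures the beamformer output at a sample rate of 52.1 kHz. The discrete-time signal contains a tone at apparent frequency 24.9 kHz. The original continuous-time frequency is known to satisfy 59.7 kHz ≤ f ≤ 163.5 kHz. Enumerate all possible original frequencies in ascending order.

77 kHz, 79.3 kHz, 129.1 kHz, 131.4 kHz

Frequencies that alias to 24.9 kHz are k·fs ± 24.9 kHz for integer k ≥ 0.
k=0: 24.9 kHz.
k=1: 27.2 kHz, 77 kHz.
k=2: 79.3 kHz, 129.1 kHz.
k=3: 131.4 kHz, 181.2 kHz.
k=4: 183.5 kHz, 233.3 kHz.
Within [59.7 kHz, 163.5 kHz]: 77 kHz, 79.3 kHz, 129.1 kHz, 131.4 kHz.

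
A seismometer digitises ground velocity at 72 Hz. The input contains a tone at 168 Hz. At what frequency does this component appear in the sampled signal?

168 Hz mod fs = 24 Hz.
24 Hz ≤ fs/2 = 36 Hz, appears at 24 Hz.

24 Hz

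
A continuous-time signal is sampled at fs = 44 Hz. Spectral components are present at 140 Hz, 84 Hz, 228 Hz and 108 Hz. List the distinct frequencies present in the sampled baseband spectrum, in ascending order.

4 Hz, 8 Hz, 20 Hz

fs/2 = 22 Hz.
140 Hz mod fs = 8 Hz.
8 Hz ≤ fs/2 = 22 Hz, appears at 8 Hz.
84 Hz mod fs = 40 Hz.
40 Hz > fs/2 = 22 Hz, folds to fs − 40 Hz = 4 Hz.
228 Hz mod fs = 8 Hz.
8 Hz ≤ fs/2 = 22 Hz, appears at 8 Hz.
108 Hz mod fs = 20 Hz.
20 Hz ≤ fs/2 = 22 Hz, appears at 20 Hz.
Distinct values: {4 Hz, 8 Hz, 20 Hz}.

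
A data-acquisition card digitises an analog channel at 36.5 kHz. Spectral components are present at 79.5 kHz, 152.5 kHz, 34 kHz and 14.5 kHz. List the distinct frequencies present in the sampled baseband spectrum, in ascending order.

fs/2 = 18.25 kHz.
79.5 kHz mod fs = 6.5 kHz.
6.5 kHz ≤ fs/2 = 18.25 kHz, appears at 6.5 kHz.
152.5 kHz mod fs = 6.5 kHz.
6.5 kHz ≤ fs/2 = 18.25 kHz, appears at 6.5 kHz.
34 kHz > fs/2 = 18.25 kHz, folds to fs − 34 kHz = 2.5 kHz.
14.5 kHz ≤ fs/2 = 18.25 kHz, passes unchanged.
Distinct values: {2.5 kHz, 6.5 kHz, 14.5 kHz}.

2.5 kHz, 6.5 kHz, 14.5 kHz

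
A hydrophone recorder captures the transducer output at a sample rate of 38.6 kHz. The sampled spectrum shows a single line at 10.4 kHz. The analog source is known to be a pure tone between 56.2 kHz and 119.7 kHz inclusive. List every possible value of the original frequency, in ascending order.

Frequencies that alias to 10.4 kHz are k·fs ± 10.4 kHz for integer k ≥ 0.
k=0: 10.4 kHz.
k=1: 28.2 kHz, 49 kHz.
k=2: 66.8 kHz, 87.6 kHz.
k=3: 105.4 kHz, 126.2 kHz.
k=4: 144 kHz, 164.8 kHz.
Within [56.2 kHz, 119.7 kHz]: 66.8 kHz, 87.6 kHz, 105.4 kHz.

66.8 kHz, 87.6 kHz, 105.4 kHz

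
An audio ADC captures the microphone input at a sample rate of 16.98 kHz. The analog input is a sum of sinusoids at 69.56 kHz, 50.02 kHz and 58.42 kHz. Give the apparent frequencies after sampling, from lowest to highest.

0.92 kHz, 1.64 kHz, 7.48 kHz

fs/2 = 8.49 kHz.
69.56 kHz mod fs = 1.64 kHz.
1.64 kHz ≤ fs/2 = 8.49 kHz, appears at 1.64 kHz.
50.02 kHz mod fs = 16.06 kHz.
16.06 kHz > fs/2 = 8.49 kHz, folds to fs − 16.06 kHz = 0.92 kHz.
58.42 kHz mod fs = 7.48 kHz.
7.48 kHz ≤ fs/2 = 8.49 kHz, appears at 7.48 kHz.
Distinct values: {0.92 kHz, 1.64 kHz, 7.48 kHz}.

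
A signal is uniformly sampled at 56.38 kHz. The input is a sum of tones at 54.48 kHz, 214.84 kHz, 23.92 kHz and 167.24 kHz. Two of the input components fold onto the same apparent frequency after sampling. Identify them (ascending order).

54.48 kHz, 167.24 kHz

fs/2 = 28.19 kHz.
54.48 kHz > fs/2 = 28.19 kHz, folds to fs − 54.48 kHz = 1.9 kHz.
214.84 kHz mod fs = 45.7 kHz.
45.7 kHz > fs/2 = 28.19 kHz, folds to fs − 45.7 kHz = 10.68 kHz.
23.92 kHz ≤ fs/2 = 28.19 kHz, passes unchanged.
167.24 kHz mod fs = 54.48 kHz.
54.48 kHz > fs/2 = 28.19 kHz, folds to fs − 54.48 kHz = 1.9 kHz.
54.48 kHz and 167.24 kHz both map to 1.9 kHz.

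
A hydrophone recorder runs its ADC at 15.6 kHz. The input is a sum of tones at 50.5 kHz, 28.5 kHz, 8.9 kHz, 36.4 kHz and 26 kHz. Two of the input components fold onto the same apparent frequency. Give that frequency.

fs/2 = 7.8 kHz.
50.5 kHz mod fs = 3.7 kHz.
3.7 kHz ≤ fs/2 = 7.8 kHz, appears at 3.7 kHz.
28.5 kHz mod fs = 12.9 kHz.
12.9 kHz > fs/2 = 7.8 kHz, folds to fs − 12.9 kHz = 2.7 kHz.
8.9 kHz > fs/2 = 7.8 kHz, folds to fs − 8.9 kHz = 6.7 kHz.
36.4 kHz mod fs = 5.2 kHz.
5.2 kHz ≤ fs/2 = 7.8 kHz, appears at 5.2 kHz.
26 kHz mod fs = 10.4 kHz.
10.4 kHz > fs/2 = 7.8 kHz, folds to fs − 10.4 kHz = 5.2 kHz.
26 kHz and 36.4 kHz both map to 5.2 kHz.

5.2 kHz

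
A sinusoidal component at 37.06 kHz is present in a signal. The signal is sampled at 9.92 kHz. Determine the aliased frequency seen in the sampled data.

37.06 kHz mod fs = 7.3 kHz.
7.3 kHz > fs/2 = 4.96 kHz, folds to fs − 7.3 kHz = 2.62 kHz.

2.62 kHz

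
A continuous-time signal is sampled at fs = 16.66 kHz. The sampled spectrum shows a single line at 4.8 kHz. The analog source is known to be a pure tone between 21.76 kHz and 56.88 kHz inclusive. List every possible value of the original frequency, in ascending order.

28.52 kHz, 38.12 kHz, 45.18 kHz, 54.78 kHz

Frequencies that alias to 4.8 kHz are k·fs ± 4.8 kHz for integer k ≥ 0.
k=0: 4.8 kHz.
k=1: 11.86 kHz, 21.46 kHz.
k=2: 28.52 kHz, 38.12 kHz.
k=3: 45.18 kHz, 54.78 kHz.
k=4: 61.84 kHz, 71.44 kHz.
Within [21.76 kHz, 56.88 kHz]: 28.52 kHz, 38.12 kHz, 45.18 kHz, 54.78 kHz.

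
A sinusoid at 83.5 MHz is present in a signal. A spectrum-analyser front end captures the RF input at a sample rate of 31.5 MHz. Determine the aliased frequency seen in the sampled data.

11 MHz

83.5 MHz mod fs = 20.5 MHz.
20.5 MHz > fs/2 = 15.75 MHz, folds to fs − 20.5 MHz = 11 MHz.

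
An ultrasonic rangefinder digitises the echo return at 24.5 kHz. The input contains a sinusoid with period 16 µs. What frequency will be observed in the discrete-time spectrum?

T = 16 µs → f = 1/T = 62.5 kHz.
62.5 kHz mod fs = 13.5 kHz.
13.5 kHz > fs/2 = 12.25 kHz, folds to fs − 13.5 kHz = 11 kHz.

11 kHz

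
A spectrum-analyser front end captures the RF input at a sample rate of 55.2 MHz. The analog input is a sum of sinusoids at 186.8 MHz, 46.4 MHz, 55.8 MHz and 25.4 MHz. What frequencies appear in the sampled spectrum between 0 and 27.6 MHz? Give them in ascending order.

fs/2 = 27.6 MHz.
186.8 MHz mod fs = 21.2 MHz.
21.2 MHz ≤ fs/2 = 27.6 MHz, appears at 21.2 MHz.
46.4 MHz > fs/2 = 27.6 MHz, folds to fs − 46.4 MHz = 8.8 MHz.
55.8 MHz mod fs = 0.6 MHz.
0.6 MHz ≤ fs/2 = 27.6 MHz, appears at 0.6 MHz.
25.4 MHz ≤ fs/2 = 27.6 MHz, passes unchanged.
Distinct values: {0.6 MHz, 8.8 MHz, 21.2 MHz, 25.4 MHz}.

0.6 MHz, 8.8 MHz, 21.2 MHz, 25.4 MHz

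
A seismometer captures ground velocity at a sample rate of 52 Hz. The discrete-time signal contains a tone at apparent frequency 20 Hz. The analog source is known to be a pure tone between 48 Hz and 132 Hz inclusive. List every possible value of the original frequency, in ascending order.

Frequencies that alias to 20 Hz are k·fs ± 20 Hz for integer k ≥ 0.
k=0: 20 Hz.
k=1: 32 Hz, 72 Hz.
k=2: 84 Hz, 124 Hz.
k=3: 136 Hz, 176 Hz.
Within [48 Hz, 132 Hz]: 72 Hz, 84 Hz, 124 Hz.

72 Hz, 84 Hz, 124 Hz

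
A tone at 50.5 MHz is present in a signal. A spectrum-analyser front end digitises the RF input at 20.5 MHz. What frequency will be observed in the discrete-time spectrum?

9.5 MHz

50.5 MHz mod fs = 9.5 MHz.
9.5 MHz ≤ fs/2 = 10.25 MHz, appears at 9.5 MHz.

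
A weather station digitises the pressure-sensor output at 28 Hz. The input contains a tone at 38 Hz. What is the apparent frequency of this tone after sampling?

38 Hz mod fs = 10 Hz.
10 Hz ≤ fs/2 = 14 Hz, appears at 10 Hz.

10 Hz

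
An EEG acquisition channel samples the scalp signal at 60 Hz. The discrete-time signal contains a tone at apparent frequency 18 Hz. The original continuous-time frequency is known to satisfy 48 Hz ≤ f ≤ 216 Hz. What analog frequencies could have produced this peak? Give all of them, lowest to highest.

Frequencies that alias to 18 Hz are k·fs ± 18 Hz for integer k ≥ 0.
k=0: 18 Hz.
k=1: 42 Hz, 78 Hz.
k=2: 102 Hz, 138 Hz.
k=3: 162 Hz, 198 Hz.
k=4: 222 Hz, 258 Hz.
Within [48 Hz, 216 Hz]: 78 Hz, 102 Hz, 138 Hz, 162 Hz, 198 Hz.

78 Hz, 102 Hz, 138 Hz, 162 Hz, 198 Hz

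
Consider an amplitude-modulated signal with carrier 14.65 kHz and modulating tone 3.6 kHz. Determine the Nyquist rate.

36.5 kHz

AM sidebands sit at fc ± fm = 11.05 kHz and 18.25 kHz.
Highest-frequency component: 18.25 kHz.
Nyquist rate = 2 × 18.25 kHz = 36.5 kHz.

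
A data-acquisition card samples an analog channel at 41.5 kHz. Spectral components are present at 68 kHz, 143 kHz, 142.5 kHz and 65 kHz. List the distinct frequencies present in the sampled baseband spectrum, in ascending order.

15 kHz, 18 kHz, 18.5 kHz

fs/2 = 20.75 kHz.
68 kHz mod fs = 26.5 kHz.
26.5 kHz > fs/2 = 20.75 kHz, folds to fs − 26.5 kHz = 15 kHz.
143 kHz mod fs = 18.5 kHz.
18.5 kHz ≤ fs/2 = 20.75 kHz, appears at 18.5 kHz.
142.5 kHz mod fs = 18 kHz.
18 kHz ≤ fs/2 = 20.75 kHz, appears at 18 kHz.
65 kHz mod fs = 23.5 kHz.
23.5 kHz > fs/2 = 20.75 kHz, folds to fs − 23.5 kHz = 18 kHz.
Distinct values: {15 kHz, 18 kHz, 18.5 kHz}.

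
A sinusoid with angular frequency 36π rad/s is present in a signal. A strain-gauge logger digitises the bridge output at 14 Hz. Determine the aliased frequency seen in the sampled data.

ω = 36π rad/s → f = ω/(2π) = 18 Hz.
18 Hz mod fs = 4 Hz.
4 Hz ≤ fs/2 = 7 Hz, appears at 4 Hz.

4 Hz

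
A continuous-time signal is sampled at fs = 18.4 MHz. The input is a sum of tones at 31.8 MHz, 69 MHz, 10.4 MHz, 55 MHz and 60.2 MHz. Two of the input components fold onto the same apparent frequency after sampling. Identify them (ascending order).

31.8 MHz, 60.2 MHz

fs/2 = 9.2 MHz.
31.8 MHz mod fs = 13.4 MHz.
13.4 MHz > fs/2 = 9.2 MHz, folds to fs − 13.4 MHz = 5 MHz.
69 MHz mod fs = 13.8 MHz.
13.8 MHz > fs/2 = 9.2 MHz, folds to fs − 13.8 MHz = 4.6 MHz.
10.4 MHz > fs/2 = 9.2 MHz, folds to fs − 10.4 MHz = 8 MHz.
55 MHz mod fs = 18.2 MHz.
18.2 MHz > fs/2 = 9.2 MHz, folds to fs − 18.2 MHz = 0.2 MHz.
60.2 MHz mod fs = 5 MHz.
5 MHz ≤ fs/2 = 9.2 MHz, appears at 5 MHz.
31.8 MHz and 60.2 MHz both map to 5 MHz.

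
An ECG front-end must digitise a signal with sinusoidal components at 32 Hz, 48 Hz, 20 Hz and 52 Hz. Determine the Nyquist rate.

Highest-frequency component: 52 Hz.
Nyquist rate = 2 × 52 Hz = 104 Hz.

104 Hz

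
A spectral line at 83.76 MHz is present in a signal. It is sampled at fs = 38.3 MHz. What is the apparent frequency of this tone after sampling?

7.16 MHz

83.76 MHz mod fs = 7.16 MHz.
7.16 MHz ≤ fs/2 = 19.15 MHz, appears at 7.16 MHz.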